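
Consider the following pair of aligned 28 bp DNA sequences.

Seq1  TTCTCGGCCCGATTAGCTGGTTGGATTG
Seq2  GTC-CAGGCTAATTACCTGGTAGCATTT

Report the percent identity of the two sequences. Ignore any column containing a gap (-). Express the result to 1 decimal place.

66.7%

Excluding the 1 gap column leaves 27 comparable sites.
The sequences differ at positions 1 (T/G), 6 (G/A), 8 (C/G), 10 (C/T), 11 (G/A), 16 (G/C), 22 (T/A), 24 (G/C), 28 (G/T).
18 of the 27 comparable sites match, so the percent identity is 18/27 × 100 = 66.7%.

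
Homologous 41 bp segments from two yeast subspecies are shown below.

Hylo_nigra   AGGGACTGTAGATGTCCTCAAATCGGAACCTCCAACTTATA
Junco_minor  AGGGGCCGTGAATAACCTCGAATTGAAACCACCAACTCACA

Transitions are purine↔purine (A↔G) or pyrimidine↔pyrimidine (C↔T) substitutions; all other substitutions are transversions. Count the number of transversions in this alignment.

2

Mismatches occur at site 5 (A/G, transition), site 7 (T/C, transition), site 10 (A/G, transition), site 11 (G/A, transition), site 14 (G/A, transition), site 15 (T/A, transversion), site 20 (A/G, transition), site 24 (C/T, transition), site 26 (G/A, transition), site 31 (T/A, transversion), site 38 (T/C, transition), site 40 (T/C, transition).
Of the 12 differences, 10 transitions and 2 transversions, so the answer is 2.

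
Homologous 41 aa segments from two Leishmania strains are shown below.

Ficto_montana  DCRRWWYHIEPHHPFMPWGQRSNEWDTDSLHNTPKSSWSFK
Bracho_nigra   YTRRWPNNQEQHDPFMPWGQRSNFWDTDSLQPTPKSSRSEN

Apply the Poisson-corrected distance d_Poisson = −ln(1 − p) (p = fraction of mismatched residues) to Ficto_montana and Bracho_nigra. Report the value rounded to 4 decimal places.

0.4177

The sequences differ at positions 1 (D/Y), 2 (C/T), 6 (W/P), 7 (Y/N), 8 (H/N), 9 (I/Q), 11 (P/Q), 13 (H/D), 24 (E/F), 31 (H/Q), 32 (N/P), 38 (W/R), 40 (F/E), 41 (K/N).
p = 14/41 = 0.341463.
d = −ln(1 − 0.341463) = −ln(0.658537) = 0.4177.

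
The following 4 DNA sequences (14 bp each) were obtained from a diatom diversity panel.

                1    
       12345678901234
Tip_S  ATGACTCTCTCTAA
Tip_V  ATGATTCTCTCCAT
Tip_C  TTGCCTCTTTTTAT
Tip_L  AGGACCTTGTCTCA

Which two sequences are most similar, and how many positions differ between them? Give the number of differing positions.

3

Pairwise Hamming distances:
  Tip_S vs Tip_V: 3
  Tip_S vs Tip_C: 5
  Tip_S vs Tip_L: 5
  Tip_V vs Tip_C: 6
  Tip_V vs Tip_L: 8
  Tip_C vs Tip_L: 9
The smallest is 3, between Tip_S and Tip_V.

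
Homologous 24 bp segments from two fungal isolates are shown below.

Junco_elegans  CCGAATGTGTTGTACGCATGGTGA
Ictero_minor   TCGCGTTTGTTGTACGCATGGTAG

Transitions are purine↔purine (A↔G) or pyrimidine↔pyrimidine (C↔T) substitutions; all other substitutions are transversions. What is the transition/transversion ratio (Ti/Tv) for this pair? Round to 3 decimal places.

2.000

Mismatches occur at site 1 (C↔T, transition), site 4 (A↔C, transversion), site 5 (A↔G, transition), site 7 (G↔T, transversion), site 23 (G↔A, transition), site 24 (A↔G, transition).
Of the 6 differences, 4 transitions and 2 transversions, so Ti/Tv = 4/2 = 2.000.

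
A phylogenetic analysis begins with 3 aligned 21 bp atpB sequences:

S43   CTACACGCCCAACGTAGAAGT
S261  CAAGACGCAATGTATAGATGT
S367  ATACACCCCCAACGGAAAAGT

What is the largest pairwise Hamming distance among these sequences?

13

Pairwise Hamming distances:
  S43 vs S261: 9
  S43 vs S367: 4
  S261 vs S367: 13
The largest is 13, between S261 and S367.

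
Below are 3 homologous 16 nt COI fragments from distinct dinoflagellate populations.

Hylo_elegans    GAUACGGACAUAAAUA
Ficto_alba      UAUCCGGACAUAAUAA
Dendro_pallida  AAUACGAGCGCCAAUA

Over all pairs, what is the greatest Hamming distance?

9

Pairwise Hamming distances:
  Hylo_elegans vs Ficto_alba: 4
  Hylo_elegans vs Dendro_pallida: 6
  Ficto_alba vs Dendro_pallida: 9
The largest is 9, between Ficto_alba and Dendro_pallida.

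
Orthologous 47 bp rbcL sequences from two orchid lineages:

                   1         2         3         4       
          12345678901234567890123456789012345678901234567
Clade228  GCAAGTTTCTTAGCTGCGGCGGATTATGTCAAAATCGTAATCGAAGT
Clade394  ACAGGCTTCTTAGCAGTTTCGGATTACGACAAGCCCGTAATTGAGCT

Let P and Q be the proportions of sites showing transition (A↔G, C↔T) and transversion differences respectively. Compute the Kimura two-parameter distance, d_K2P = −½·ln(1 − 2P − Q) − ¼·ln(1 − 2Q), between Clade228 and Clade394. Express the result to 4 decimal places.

0.4310

The sequences differ at positions 1 (G/A, transition), 4 (A/G, transition), 6 (T/C, transition), 15 (T/A, transversion), 17 (C/T, transition), 18 (G/T, transversion), 19 (G/T, transversion), 27 (T/C, transition), 29 (T/A, transversion), 33 (A/G, transition), 34 (A/C, transversion), 35 (T/C, transition), 42 (C/T, transition), 45 (A/G, transition), 46 (G/C, transversion).
Of the 15 differences, 9 transitions and 6 transversions over 47 sites: P = 9/47 = 0.191489, Q = 6/47 = 0.127660.
d = −0.5·ln(0.489362) − 0.25·ln(0.744680) = −0.5·(-0.714653) − 0.25·(-0.294801) = 0.4310.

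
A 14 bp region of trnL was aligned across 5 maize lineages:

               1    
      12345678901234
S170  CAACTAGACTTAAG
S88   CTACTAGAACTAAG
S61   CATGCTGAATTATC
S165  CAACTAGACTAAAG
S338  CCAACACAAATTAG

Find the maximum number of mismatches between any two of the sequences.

9

Pairwise Hamming distances:
  S170 vs S88: 3
  S170 vs S61: 7
  S170 vs S165: 1
  S170 vs S338: 7
  S88 vs S61: 8
  S88 vs S165: 4
  S88 vs S338: 6
  S61 vs S165: 8
  S61 vs S338: 9
  S165 vs S338: 8
The largest is 9, between S61 and S338.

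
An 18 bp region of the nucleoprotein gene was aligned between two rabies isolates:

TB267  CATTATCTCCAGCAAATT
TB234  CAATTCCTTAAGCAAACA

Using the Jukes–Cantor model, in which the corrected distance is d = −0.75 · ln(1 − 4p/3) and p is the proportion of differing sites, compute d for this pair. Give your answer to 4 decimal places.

Mismatches occur at site 3 (T/A), site 5 (A/T), site 6 (T/C), site 9 (C/T), site 10 (C/A), site 17 (T/C), site 18 (T/A).
p = 7/18 = 0.388889.
d = −0.75 · ln(1 − (4/3)·0.388889) = −0.75 · ln(0.481481) = −0.75 · (-0.730889) = 0.5482.

0.5482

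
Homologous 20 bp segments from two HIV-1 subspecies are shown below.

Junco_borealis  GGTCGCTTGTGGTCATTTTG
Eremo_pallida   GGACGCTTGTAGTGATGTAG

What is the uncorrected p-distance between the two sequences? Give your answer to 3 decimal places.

The sequences differ at positions 3 (T/A), 11 (G/A), 14 (C/G), 17 (T/G), 19 (T/A).
There are 5 differences over 20 sites, so p = 5/20 = 0.250.

0.250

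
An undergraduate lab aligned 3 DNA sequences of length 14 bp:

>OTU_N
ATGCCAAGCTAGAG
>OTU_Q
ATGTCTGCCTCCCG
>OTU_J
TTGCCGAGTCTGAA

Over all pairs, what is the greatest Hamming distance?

Pairwise Hamming distances:
  OTU_N vs OTU_Q: 7
  OTU_N vs OTU_J: 6
  OTU_Q vs OTU_J: 11
The largest is 11, between OTU_Q and OTU_J.

11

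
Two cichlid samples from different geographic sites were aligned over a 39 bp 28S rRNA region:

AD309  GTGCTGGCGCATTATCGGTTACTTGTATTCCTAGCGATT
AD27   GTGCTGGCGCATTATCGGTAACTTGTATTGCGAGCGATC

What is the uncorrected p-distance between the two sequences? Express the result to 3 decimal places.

0.103

The sequences differ at positions 20 (T/A), 30 (C/G), 32 (T/G), 39 (T/C).
There are 4 differences over 39 sites, so p = 4/39 = 0.103.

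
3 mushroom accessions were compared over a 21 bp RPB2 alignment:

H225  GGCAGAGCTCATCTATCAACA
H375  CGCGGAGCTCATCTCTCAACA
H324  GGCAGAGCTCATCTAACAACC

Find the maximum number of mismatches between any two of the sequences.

Pairwise Hamming distances:
  H225 vs H375: 3
  H225 vs H324: 2
  H375 vs H324: 5
The largest is 5, between H375 and H324.

5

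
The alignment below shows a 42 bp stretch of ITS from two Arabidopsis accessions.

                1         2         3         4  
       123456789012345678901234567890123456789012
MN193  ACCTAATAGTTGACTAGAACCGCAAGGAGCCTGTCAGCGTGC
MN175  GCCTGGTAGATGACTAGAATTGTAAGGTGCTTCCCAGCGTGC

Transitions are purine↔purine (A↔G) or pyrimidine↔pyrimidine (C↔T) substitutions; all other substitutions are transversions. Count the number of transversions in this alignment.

3

The sequences differ at positions 1 (A/G, transition), 5 (A/G, transition), 6 (A/G, transition), 10 (T/A, transversion), 20 (C/T, transition), 21 (C/T, transition), 23 (C/T, transition), 28 (A/T, transversion), 31 (C/T, transition), 33 (G/C, transversion), 34 (T/C, transition).
Of the 11 differences, 8 transitions and 3 transversions, so the answer is 3.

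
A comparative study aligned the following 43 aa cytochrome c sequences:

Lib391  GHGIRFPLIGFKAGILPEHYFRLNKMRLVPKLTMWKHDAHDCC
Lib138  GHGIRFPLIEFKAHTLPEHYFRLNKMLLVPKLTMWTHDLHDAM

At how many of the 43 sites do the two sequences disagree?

8

Differing sites — 10:G/E; 14:G/H; 15:I/T; 27:R/L; 36:K/T; 39:A/L; 42:C/A; 43:C/M.
That gives 8 mismatches out of 43 aligned sites, so the Hamming distance is 8.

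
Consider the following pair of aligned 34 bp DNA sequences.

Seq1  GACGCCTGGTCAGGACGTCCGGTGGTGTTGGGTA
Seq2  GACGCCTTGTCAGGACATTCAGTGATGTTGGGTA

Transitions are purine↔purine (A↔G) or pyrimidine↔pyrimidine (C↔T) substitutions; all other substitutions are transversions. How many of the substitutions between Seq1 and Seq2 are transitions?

Mismatches occur at site 8 (G↔T, transversion), site 17 (G↔A, transition), site 19 (C↔T, transition), site 21 (G↔A, transition), site 25 (G↔A, transition).
Of the 5 differences, 4 transitions and 1 transversion, so the answer is 4.

4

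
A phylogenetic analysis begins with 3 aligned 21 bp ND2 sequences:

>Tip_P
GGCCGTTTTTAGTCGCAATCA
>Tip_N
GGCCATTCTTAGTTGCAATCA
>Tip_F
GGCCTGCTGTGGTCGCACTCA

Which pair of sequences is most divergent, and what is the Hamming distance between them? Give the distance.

8

Pairwise Hamming distances:
  Tip_P vs Tip_N: 3
  Tip_P vs Tip_F: 6
  Tip_N vs Tip_F: 8
The largest is 8, between Tip_N and Tip_F.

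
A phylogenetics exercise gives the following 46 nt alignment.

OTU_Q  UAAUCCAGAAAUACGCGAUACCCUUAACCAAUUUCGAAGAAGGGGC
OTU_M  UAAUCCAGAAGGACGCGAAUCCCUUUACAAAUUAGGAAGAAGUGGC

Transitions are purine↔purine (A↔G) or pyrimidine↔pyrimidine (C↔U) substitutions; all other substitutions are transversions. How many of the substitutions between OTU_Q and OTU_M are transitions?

Differing sites — 11:A/G (Ti); 12:U/G (Tv); 19:U/A (Tv); 20:A/U (Tv); 26:A/U (Tv); 29:C/A (Tv); 34:U/A (Tv); 35:C/G (Tv); 43:G/U (Tv).
Of the 9 differences, 1 transition and 8 transversions, so the answer is 1.

1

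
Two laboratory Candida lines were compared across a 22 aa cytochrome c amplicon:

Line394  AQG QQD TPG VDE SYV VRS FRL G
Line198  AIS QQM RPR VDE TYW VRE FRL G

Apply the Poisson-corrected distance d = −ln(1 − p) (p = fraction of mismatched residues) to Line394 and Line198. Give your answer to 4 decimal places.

0.4520

Differing sites — 2:Q/I; 3:G/S; 6:D/M; 7:T/R; 9:G/R; 13:S/T; 15:V/W; 18:S/E.
p = 8/22 = 0.363636.
d = −ln(1 − 0.363636) = −ln(0.636364) = 0.4520.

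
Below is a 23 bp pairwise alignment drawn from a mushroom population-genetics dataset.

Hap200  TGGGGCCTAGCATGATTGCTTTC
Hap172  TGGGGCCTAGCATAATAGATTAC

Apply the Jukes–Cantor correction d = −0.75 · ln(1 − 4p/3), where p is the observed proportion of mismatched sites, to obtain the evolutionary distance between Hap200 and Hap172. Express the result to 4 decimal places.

Differing sites — 14:G/A; 17:T/A; 19:C/A; 22:T/A.
p = 4/23 = 0.173913.
d = −0.75 · ln(1 − (4/3)·0.173913) = −0.75 · ln(0.768116) = −0.75 · (-0.263815) = 0.1979.

0.1979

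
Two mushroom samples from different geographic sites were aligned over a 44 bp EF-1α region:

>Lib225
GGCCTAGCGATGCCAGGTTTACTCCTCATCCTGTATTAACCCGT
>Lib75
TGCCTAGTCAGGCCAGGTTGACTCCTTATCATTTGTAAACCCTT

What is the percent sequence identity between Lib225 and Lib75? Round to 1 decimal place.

75.0%

The sequences differ at positions 1 (G/T), 8 (C/T), 9 (G/C), 11 (T/G), 20 (T/G), 27 (C/T), 31 (C/A), 33 (G/T), 35 (A/G), 37 (T/A), 43 (G/T).
33 of the 44 sites match, so the percent identity is 33/44 × 100 = 75.0%.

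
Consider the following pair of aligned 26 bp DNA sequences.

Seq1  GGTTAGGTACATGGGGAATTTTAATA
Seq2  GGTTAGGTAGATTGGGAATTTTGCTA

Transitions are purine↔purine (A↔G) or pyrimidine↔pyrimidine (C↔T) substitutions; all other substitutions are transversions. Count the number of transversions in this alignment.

The sequences differ at positions 10 (C/G, transversion), 13 (G/T, transversion), 23 (A/G, transition), 24 (A/C, transversion).
Of the 4 differences, 1 transition and 3 transversions, so the answer is 3.

3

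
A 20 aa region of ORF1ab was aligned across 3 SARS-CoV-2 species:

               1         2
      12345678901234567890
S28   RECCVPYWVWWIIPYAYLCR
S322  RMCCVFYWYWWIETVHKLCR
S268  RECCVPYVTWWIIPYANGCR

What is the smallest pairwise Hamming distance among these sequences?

Pairwise Hamming distances:
  S28 vs S322: 8
  S28 vs S268: 4
  S322 vs S268: 10
The smallest is 4, between S28 and S268.

4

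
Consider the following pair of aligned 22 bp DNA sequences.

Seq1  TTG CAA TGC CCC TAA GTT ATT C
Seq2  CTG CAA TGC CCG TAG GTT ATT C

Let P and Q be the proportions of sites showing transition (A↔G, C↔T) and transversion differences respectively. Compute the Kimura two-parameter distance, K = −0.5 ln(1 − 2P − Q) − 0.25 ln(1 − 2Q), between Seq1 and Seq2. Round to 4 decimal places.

0.1527

Mismatches occur at site 1 (T↔C, transition), site 12 (C↔G, transversion), site 15 (A↔G, transition).
Of the 3 differences, 2 transitions and 1 transversion over 22 sites: P = 2/22 = 0.090909, Q = 1/22 = 0.045455.
d = −0.5·ln(0.772727) − 0.25·ln(0.909090) = −0.5·(-0.257829) − 0.25·(-0.095311) = 0.1527.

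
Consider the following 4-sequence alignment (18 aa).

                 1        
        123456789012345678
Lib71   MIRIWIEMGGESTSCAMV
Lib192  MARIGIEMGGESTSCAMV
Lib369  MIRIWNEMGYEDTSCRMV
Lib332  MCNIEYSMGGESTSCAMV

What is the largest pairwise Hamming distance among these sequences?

Pairwise Hamming distances:
  Lib71 vs Lib192: 2
  Lib71 vs Lib369: 4
  Lib71 vs Lib332: 5
  Lib192 vs Lib369: 6
  Lib192 vs Lib332: 5
  Lib369 vs Lib332: 8
The largest is 8, between Lib369 and Lib332.

8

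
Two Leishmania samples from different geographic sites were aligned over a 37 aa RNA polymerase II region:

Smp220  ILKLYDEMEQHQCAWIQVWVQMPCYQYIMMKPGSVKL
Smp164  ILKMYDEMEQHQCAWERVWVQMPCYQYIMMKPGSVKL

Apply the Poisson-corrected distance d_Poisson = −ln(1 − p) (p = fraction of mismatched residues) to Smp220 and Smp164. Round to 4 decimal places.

Mismatches occur at site 4 (L↔M), site 16 (I↔E), site 17 (Q↔R).
p = 3/37 = 0.081081.
d = −ln(1 − 0.081081) = −ln(0.918919) = 0.0846.

0.0846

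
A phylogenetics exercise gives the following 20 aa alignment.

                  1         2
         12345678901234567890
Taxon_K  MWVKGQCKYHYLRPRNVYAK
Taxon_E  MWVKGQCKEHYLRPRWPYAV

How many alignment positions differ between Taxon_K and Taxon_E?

Mismatches occur at site 9 (Y/E), site 16 (N/W), site 17 (V/P), site 20 (K/V).
That gives 4 mismatches out of 20 aligned sites, so the Hamming distance is 4.

4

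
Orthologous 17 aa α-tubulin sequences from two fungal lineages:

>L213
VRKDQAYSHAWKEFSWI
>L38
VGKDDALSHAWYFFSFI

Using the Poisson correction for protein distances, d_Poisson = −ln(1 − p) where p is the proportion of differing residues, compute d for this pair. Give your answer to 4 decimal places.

The sequences differ at positions 2 (R/G), 5 (Q/D), 7 (Y/L), 12 (K/Y), 13 (E/F), 16 (W/F).
p = 6/17 = 0.352941.
d = −ln(1 − 0.352941) = −ln(0.647059) = 0.4353.

0.4353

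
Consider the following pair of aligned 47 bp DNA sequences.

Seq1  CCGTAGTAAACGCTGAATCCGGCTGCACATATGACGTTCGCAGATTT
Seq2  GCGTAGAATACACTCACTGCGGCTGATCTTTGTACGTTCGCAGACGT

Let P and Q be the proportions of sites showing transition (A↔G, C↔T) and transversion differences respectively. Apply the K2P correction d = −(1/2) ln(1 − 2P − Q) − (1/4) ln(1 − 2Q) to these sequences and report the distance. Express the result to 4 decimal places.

Differing sites — 1:C/G (Tv); 7:T/A (Tv); 9:A/T (Tv); 12:G/A (Ti); 15:G/C (Tv); 17:A/C (Tv); 19:C/G (Tv); 26:C/A (Tv); 27:A/T (Tv); 29:A/T (Tv); 31:A/T (Tv); 32:T/G (Tv); 33:G/T (Tv); 45:T/C (Ti); 46:T/G (Tv).
Of the 15 differences, 2 transitions and 13 transversions over 47 sites: P = 2/47 = 0.042553, Q = 13/47 = 0.276596.
d = −0.5·ln(0.638298) − 0.25·ln(0.446808) = −0.5·(-0.448950) − 0.25·(-0.805626) = 0.4259.

0.4259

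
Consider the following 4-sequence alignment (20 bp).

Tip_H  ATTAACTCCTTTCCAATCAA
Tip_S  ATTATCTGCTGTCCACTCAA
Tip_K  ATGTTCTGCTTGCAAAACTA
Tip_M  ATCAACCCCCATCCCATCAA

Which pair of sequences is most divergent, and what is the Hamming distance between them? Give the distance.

Pairwise Hamming distances:
  Tip_H vs Tip_S: 4
  Tip_H vs Tip_K: 8
  Tip_H vs Tip_M: 5
  Tip_S vs Tip_K: 8
  Tip_S vs Tip_M: 8
  Tip_K vs Tip_M: 12
The largest is 12, between Tip_K and Tip_M.

12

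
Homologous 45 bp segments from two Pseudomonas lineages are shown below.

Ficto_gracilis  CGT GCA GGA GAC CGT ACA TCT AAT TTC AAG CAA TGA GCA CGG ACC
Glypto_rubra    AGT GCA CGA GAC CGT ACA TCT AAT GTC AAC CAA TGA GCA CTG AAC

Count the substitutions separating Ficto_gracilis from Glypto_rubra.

Differing sites — 1:C/A; 7:G/C; 25:T/G; 30:G/C; 41:G/T; 44:C/A.
That gives 6 mismatches out of 45 aligned sites, so the Hamming distance is 6.

6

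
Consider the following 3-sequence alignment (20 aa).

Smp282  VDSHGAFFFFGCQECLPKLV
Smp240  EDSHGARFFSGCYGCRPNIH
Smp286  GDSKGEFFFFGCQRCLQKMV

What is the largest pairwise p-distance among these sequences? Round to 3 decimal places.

0.600

Pairwise Hamming distances:
  Smp282 vs Smp240: 9
  Smp282 vs Smp286: 6
  Smp240 vs Smp286: 12
The largest is 12 mismatches, between Smp240 and Smp286; p = 12/20 = 0.600.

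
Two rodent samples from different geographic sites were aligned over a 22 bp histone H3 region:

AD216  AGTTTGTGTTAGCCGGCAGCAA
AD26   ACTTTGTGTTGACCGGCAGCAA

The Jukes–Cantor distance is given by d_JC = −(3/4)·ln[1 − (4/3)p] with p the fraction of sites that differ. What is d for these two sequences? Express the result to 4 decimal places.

0.1505

Differing sites — 2:G/C; 11:A/G; 12:G/A.
p = 3/22 = 0.136364.
d = −0.75 · ln(1 − (4/3)·0.136364) = −0.75 · ln(0.818181) = −0.75 · (-0.200672) = 0.1505.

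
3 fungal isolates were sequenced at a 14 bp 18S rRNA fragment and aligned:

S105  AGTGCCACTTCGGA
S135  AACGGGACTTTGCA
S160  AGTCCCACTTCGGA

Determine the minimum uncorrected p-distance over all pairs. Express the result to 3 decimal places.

0.071

Pairwise Hamming distances:
  S105 vs S135: 6
  S105 vs S160: 1
  S135 vs S160: 7
The smallest is 1 mismatch, between S105 and S160; p = 1/14 = 0.071.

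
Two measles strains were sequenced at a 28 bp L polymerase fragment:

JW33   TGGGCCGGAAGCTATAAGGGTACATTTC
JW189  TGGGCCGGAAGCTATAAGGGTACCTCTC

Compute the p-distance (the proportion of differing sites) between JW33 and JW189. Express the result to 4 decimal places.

Mismatches occur at site 24 (A→C), site 26 (T→C).
There are 2 differences over 28 sites, so p = 2/28 = 0.0714.

0.0714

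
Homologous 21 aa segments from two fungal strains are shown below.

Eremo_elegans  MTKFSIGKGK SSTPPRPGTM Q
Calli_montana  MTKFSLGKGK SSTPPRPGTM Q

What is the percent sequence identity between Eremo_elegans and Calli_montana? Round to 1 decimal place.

The sequences differ at position 6 (I/L).
20 of the 21 sites match, so the percent identity is 20/21 × 100 = 95.2%.

95.2%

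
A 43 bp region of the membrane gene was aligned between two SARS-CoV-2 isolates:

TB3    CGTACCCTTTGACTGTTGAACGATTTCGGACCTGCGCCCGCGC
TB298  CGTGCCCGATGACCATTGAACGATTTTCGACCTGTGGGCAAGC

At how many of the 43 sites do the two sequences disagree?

12

Differing sites — 4:A/G; 8:T/G; 9:T/A; 14:T/C; 15:G/A; 27:C/T; 28:G/C; 35:C/T; 37:C/G; 38:C/G; 40:G/A; 41:C/A.
That gives 12 mismatches out of 43 aligned sites, so the Hamming distance is 12.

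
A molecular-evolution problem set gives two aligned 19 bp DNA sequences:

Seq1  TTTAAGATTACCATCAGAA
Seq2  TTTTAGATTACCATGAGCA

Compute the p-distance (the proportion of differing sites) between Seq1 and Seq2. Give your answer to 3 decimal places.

0.158

Mismatches occur at site 4 (A↔T), site 15 (C↔G), site 18 (A↔C).
There are 3 differences over 19 sites, so p = 3/19 = 0.158.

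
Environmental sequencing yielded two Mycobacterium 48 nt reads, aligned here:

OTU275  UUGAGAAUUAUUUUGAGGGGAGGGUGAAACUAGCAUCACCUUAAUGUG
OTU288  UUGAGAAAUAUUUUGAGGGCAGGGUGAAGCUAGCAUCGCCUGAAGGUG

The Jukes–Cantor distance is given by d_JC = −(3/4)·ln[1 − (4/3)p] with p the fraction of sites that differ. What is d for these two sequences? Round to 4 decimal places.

The sequences differ at positions 8 (U/A), 20 (G/C), 29 (A/G), 38 (A/G), 42 (U/G), 45 (U/G).
p = 6/48 = 0.125000.
d = −0.75 · ln(1 − (4/3)·0.125000) = −0.75 · ln(0.833333) = −0.75 · (-0.182322) = 0.1367.

0.1367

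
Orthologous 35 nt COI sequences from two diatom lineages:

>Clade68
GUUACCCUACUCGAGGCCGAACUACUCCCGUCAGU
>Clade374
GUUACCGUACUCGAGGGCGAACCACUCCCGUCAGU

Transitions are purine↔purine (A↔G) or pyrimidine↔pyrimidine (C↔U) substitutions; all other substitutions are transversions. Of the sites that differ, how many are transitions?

Differing sites — 7:C/G (Tv); 17:C/G (Tv); 23:U/C (Ti).
Of the 3 differences, 1 transition and 2 transversions, so the answer is 1.

1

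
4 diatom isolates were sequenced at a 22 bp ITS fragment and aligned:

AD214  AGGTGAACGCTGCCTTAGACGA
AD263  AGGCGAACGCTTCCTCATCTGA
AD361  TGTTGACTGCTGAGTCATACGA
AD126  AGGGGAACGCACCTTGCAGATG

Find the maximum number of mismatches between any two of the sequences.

Pairwise Hamming distances:
  AD214 vs AD263: 6
  AD214 vs AD361: 8
  AD214 vs AD126: 11
  AD263 vs AD361: 10
  AD263 vs AD126: 11
  AD361 vs AD126: 16
The largest is 16, between AD361 and AD126.

16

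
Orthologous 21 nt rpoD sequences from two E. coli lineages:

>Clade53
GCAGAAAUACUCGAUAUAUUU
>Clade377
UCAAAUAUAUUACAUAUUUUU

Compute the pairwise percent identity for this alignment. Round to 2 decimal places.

Mismatches occur at site 1 (G↔U), site 4 (G↔A), site 6 (A↔U), site 10 (C↔U), site 12 (C↔A), site 13 (G↔C), site 18 (A↔U).
14 of the 21 sites match, so the percent identity is 14/21 × 100 = 66.67%.

66.67%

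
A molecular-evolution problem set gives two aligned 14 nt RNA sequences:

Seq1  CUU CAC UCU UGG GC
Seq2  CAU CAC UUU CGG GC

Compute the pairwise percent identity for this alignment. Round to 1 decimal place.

78.6%

Differing sites — 2:U/A; 8:C/U; 10:U/C.
11 of the 14 sites match, so the percent identity is 11/14 × 100 = 78.6%.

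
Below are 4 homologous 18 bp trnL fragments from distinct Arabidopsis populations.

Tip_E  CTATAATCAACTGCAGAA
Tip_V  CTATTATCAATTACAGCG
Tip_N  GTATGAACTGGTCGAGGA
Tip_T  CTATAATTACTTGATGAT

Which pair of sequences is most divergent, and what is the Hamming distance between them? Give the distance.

Pairwise Hamming distances:
  Tip_E vs Tip_V: 5
  Tip_E vs Tip_N: 9
  Tip_E vs Tip_T: 6
  Tip_V vs Tip_N: 10
  Tip_V vs Tip_T: 8
  Tip_N vs Tip_T: 12
The largest is 12, between Tip_N and Tip_T.

12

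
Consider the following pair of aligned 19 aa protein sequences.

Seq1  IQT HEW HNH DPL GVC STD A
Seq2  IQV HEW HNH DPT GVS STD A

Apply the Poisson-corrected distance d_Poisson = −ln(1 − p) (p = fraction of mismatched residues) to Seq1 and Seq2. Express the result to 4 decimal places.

0.1719

Differing sites — 3:T/V; 12:L/T; 15:C/S.
p = 3/19 = 0.157895.
d = −ln(1 − 0.157895) = −ln(0.842105) = 0.1719.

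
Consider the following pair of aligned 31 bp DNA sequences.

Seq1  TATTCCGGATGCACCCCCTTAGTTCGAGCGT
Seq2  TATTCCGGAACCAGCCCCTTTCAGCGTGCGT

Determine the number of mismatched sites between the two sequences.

8

Mismatches occur at site 10 (T/A), site 11 (G/C), site 14 (C/G), site 21 (A/T), site 22 (G/C), site 23 (T/A), site 24 (T/G), site 27 (A/T).
That gives 8 mismatches out of 31 aligned sites, so the Hamming distance is 8.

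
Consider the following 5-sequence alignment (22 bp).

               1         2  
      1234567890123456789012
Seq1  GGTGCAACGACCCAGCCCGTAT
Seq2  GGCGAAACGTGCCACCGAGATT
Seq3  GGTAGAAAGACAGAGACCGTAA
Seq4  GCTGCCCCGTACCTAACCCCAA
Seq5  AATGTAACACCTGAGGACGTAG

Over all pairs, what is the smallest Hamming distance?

Pairwise Hamming distances:
  Seq1 vs Seq2: 9
  Seq1 vs Seq3: 7
  Seq1 vs Seq4: 11
  Seq1 vs Seq5: 10
  Seq2 vs Seq3: 15
  Seq2 vs Seq4: 15
  Seq2 vs Seq5: 16
  Seq3 vs Seq4: 14
  Seq3 vs Seq5: 11
  Seq4 vs Seq5: 17
The smallest is 7, between Seq1 and Seq3.

7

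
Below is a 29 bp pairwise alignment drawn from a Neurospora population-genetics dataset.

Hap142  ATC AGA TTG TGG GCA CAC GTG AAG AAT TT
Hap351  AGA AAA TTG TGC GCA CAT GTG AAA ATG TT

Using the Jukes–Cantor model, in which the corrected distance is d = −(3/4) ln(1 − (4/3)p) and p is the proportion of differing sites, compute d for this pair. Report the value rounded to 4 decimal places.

0.3439

Differing sites — 2:T/G; 3:C/A; 5:G/A; 12:G/C; 18:C/T; 24:G/A; 26:A/T; 27:T/G.
p = 8/29 = 0.275862.
d = −0.75 · ln(1 − (4/3)·0.275862) = −0.75 · ln(0.632184) = −0.75 · (-0.458575) = 0.3439.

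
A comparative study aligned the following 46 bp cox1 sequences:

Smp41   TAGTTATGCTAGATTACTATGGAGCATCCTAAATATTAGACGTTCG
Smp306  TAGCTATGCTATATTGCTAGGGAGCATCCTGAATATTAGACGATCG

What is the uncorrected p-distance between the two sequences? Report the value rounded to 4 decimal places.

Differing sites — 4:T/C; 12:G/T; 16:A/G; 20:T/G; 31:A/G; 43:T/A.
There are 6 differences over 46 sites, so p = 6/46 = 0.1304.

0.1304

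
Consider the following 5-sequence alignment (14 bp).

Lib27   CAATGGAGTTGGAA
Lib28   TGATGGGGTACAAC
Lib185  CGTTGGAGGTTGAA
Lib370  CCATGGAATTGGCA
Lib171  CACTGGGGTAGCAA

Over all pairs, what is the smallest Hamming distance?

Pairwise Hamming distances:
  Lib27 vs Lib28: 7
  Lib27 vs Lib185: 4
  Lib27 vs Lib370: 3
  Lib27 vs Lib171: 4
  Lib28 vs Lib185: 8
  Lib28 vs Lib370: 9
  Lib28 vs Lib171: 6
  Lib185 vs Lib370: 6
  Lib185 vs Lib171: 7
  Lib370 vs Lib171: 7
The smallest is 3, between Lib27 and Lib370.

3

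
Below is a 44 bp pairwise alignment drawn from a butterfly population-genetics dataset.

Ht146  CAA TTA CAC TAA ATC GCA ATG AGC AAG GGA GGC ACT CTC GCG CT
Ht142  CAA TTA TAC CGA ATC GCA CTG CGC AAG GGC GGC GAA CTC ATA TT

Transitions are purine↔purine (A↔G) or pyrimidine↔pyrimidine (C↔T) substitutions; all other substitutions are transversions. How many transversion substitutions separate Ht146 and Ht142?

The sequences differ at positions 7 (C/T, transition), 10 (T/C, transition), 11 (A/G, transition), 19 (A/C, transversion), 22 (A/C, transversion), 30 (A/C, transversion), 34 (A/G, transition), 35 (C/A, transversion), 36 (T/A, transversion), 40 (G/A, transition), 41 (C/T, transition), 42 (G/A, transition), 43 (C/T, transition).
Of the 13 differences, 8 transitions and 5 transversions, so the answer is 5.

5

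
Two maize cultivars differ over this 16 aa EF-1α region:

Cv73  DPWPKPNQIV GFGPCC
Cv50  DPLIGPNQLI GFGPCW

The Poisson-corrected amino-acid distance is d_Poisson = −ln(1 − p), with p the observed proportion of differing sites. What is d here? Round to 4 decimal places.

The sequences differ at positions 3 (W/L), 4 (P/I), 5 (K/G), 9 (I/L), 10 (V/I), 16 (C/W).
p = 6/16 = 0.375000.
d = −ln(1 − 0.375000) = −ln(0.625000) = 0.4700.

0.4700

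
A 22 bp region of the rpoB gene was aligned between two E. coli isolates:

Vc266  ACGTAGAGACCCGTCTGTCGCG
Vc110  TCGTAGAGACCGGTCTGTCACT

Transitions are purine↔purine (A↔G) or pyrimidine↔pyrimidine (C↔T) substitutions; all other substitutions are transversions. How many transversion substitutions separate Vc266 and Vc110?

3

The sequences differ at positions 1 (A/T, transversion), 12 (C/G, transversion), 20 (G/A, transition), 22 (G/T, transversion).
Of the 4 differences, 1 transition and 3 transversions, so the answer is 3.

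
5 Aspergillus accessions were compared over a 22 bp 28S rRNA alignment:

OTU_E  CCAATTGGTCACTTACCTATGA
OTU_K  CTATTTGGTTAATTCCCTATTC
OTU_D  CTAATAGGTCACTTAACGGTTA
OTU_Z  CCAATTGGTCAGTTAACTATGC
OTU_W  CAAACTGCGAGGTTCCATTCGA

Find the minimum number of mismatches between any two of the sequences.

Pairwise Hamming distances:
  OTU_E vs OTU_K: 7
  OTU_E vs OTU_D: 6
  OTU_E vs OTU_Z: 3
  OTU_E vs OTU_W: 11
  OTU_K vs OTU_D: 9
  OTU_K vs OTU_Z: 7
  OTU_K vs OTU_W: 13
  OTU_D vs OTU_Z: 7
  OTU_D vs OTU_W: 15
  OTU_Z vs OTU_W: 12
The smallest is 3, between OTU_E and OTU_Z.

3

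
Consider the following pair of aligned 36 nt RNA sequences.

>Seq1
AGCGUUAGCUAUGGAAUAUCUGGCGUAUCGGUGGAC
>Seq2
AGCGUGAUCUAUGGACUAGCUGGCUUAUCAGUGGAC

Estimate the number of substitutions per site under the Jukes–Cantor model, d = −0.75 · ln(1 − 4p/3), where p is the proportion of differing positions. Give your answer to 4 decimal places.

Mismatches occur at site 6 (U↔G), site 8 (G↔U), site 16 (A↔C), site 19 (U↔G), site 25 (G↔U), site 30 (G↔A).
p = 6/36 = 0.166667.
d = −0.75 · ln(1 − (4/3)·0.166667) = −0.75 · ln(0.777777) = −0.75 · (-0.251315) = 0.1885.

0.1885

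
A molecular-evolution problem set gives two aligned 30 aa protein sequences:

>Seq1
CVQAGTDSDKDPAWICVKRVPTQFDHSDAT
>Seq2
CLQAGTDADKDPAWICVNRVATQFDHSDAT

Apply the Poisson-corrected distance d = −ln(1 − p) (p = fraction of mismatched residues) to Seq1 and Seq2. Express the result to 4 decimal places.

Mismatches occur at site 2 (V→L), site 8 (S→A), site 18 (K→N), site 21 (P→A).
p = 4/30 = 0.133333.
d = −ln(1 − 0.133333) = −ln(0.866667) = 0.1431.

0.1431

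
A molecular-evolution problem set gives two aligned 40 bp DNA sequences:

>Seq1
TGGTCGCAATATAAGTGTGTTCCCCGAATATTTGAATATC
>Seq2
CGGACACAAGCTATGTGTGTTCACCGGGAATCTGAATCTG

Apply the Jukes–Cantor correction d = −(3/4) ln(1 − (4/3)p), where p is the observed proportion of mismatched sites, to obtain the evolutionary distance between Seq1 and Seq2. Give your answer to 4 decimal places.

0.4260

Mismatches occur at site 1 (T→C), site 4 (T→A), site 6 (G→A), site 10 (T→G), site 11 (A→C), site 14 (A→T), site 23 (C→A), site 27 (A→G), site 28 (A→G), site 29 (T→A), site 32 (T→C), site 38 (A→C), site 40 (C→G).
p = 13/40 = 0.325000.
d = −0.75 · ln(1 − (4/3)·0.325000) = −0.75 · ln(0.566667) = −0.75 · (-0.567983) = 0.4260.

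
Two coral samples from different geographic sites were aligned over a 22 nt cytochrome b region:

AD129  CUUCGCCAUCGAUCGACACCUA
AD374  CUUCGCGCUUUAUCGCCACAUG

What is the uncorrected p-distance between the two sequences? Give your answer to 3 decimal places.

0.318

Differing sites — 7:C/G; 8:A/C; 10:C/U; 11:G/U; 16:A/C; 20:C/A; 22:A/G.
There are 7 differences over 22 sites, so p = 7/22 = 0.318.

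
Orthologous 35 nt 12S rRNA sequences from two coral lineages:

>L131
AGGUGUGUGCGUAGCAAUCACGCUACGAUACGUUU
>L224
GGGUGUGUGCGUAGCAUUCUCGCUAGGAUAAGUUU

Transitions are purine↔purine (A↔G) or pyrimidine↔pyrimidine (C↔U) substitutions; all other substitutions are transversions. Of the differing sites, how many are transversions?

The sequences differ at positions 1 (A/G, transition), 17 (A/U, transversion), 20 (A/U, transversion), 26 (C/G, transversion), 31 (C/A, transversion).
Of the 5 differences, 1 transition and 4 transversions, so the answer is 4.

4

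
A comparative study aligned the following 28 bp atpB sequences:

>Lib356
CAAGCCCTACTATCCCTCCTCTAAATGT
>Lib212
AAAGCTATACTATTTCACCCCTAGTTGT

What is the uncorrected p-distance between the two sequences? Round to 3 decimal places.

Differing sites — 1:C/A; 6:C/T; 7:C/A; 14:C/T; 15:C/T; 17:T/A; 20:T/C; 24:A/G; 25:A/T.
There are 9 differences over 28 sites, so p = 9/28 = 0.321.

0.321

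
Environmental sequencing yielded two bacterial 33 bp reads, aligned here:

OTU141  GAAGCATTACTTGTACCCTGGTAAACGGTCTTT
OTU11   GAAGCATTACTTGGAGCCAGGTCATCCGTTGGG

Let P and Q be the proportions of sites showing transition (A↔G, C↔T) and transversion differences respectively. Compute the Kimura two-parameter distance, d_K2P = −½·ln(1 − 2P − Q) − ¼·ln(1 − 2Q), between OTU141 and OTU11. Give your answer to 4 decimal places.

Mismatches occur at site 14 (T↔G, transversion), site 16 (C↔G, transversion), site 19 (T↔A, transversion), site 23 (A↔C, transversion), site 25 (A↔T, transversion), site 27 (G↔C, transversion), site 30 (C↔T, transition), site 31 (T↔G, transversion), site 32 (T↔G, transversion), site 33 (T↔G, transversion).
Of the 10 differences, 1 transition and 9 transversions over 33 sites: P = 1/33 = 0.030303, Q = 9/33 = 0.272727.
d = −0.5·ln(0.666667) − 0.25·ln(0.454546) = −0.5·(-0.405465) − 0.25·(-0.788456) = 0.3998.

0.3998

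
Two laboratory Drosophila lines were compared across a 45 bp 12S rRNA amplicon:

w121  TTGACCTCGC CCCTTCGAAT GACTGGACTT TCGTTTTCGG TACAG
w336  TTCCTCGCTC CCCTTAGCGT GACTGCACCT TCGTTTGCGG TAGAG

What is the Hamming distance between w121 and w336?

12

Mismatches occur at site 3 (G↔C), site 4 (A↔C), site 5 (C↔T), site 7 (T↔G), site 9 (G↔T), site 16 (C↔A), site 18 (A↔C), site 19 (A↔G), site 26 (G↔C), site 29 (T↔C), site 37 (T↔G), site 43 (C↔G).
That gives 12 mismatches out of 45 aligned sites, so the Hamming distance is 12.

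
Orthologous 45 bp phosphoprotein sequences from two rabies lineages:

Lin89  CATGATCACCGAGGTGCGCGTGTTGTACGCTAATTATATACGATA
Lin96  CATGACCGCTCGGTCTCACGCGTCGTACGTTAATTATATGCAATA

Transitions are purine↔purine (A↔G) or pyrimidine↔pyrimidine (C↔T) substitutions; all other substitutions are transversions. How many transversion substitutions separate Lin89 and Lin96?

Differing sites — 6:T/C (Ti); 8:A/G (Ti); 10:C/T (Ti); 11:G/C (Tv); 12:A/G (Ti); 14:G/T (Tv); 15:T/C (Ti); 16:G/T (Tv); 18:G/A (Ti); 21:T/C (Ti); 24:T/C (Ti); 30:C/T (Ti); 40:A/G (Ti); 42:G/A (Ti).
Of the 14 differences, 11 transitions and 3 transversions, so the answer is 3.

3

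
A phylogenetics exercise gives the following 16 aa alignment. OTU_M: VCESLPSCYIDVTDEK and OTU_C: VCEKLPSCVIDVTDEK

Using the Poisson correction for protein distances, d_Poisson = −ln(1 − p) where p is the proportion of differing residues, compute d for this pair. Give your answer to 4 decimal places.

Mismatches occur at site 4 (S↔K), site 9 (Y↔V).
p = 2/16 = 0.125000.
d = −ln(1 − 0.125000) = −ln(0.875000) = 0.1335.

0.1335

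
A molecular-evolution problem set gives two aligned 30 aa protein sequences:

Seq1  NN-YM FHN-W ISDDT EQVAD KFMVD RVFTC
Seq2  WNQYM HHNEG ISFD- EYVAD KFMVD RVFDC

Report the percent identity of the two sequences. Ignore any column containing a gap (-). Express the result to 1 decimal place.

Excluding the 3 gap columns leaves 27 comparable sites.
Mismatches occur at site 1 (N↔W), site 6 (F↔H), site 10 (W↔G), site 13 (D↔F), site 17 (Q↔Y), site 29 (T↔D).
21 of the 27 comparable sites match, so the percent identity is 21/27 × 100 = 77.8%.

77.8%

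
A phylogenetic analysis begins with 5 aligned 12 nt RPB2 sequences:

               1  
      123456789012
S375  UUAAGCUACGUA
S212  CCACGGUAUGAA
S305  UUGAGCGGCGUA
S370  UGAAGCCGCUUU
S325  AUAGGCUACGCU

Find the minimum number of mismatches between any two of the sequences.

Pairwise Hamming distances:
  S375 vs S212: 6
  S375 vs S305: 3
  S375 vs S370: 5
  S375 vs S325: 4
  S212 vs S305: 9
  S212 vs S370: 10
  S212 vs S325: 7
  S305 vs S370: 5
  S305 vs S325: 7
  S370 vs S325: 7
The smallest is 3, between S375 and S305.

3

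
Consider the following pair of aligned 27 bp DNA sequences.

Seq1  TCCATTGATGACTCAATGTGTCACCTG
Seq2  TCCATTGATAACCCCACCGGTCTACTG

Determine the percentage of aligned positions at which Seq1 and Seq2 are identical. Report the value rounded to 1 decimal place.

70.4%

Differing sites — 10:G/A; 13:T/C; 15:A/C; 17:T/C; 18:G/C; 19:T/G; 23:A/T; 24:C/A.
19 of the 27 sites match, so the percent identity is 19/27 × 100 = 70.4%.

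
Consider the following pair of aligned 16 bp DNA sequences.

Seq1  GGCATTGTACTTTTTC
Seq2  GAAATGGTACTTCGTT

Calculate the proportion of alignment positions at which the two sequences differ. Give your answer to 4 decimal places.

0.3750

Mismatches occur at site 2 (G/A), site 3 (C/A), site 6 (T/G), site 13 (T/C), site 14 (T/G), site 16 (C/T).
There are 6 differences over 16 sites, so p = 6/16 = 0.3750.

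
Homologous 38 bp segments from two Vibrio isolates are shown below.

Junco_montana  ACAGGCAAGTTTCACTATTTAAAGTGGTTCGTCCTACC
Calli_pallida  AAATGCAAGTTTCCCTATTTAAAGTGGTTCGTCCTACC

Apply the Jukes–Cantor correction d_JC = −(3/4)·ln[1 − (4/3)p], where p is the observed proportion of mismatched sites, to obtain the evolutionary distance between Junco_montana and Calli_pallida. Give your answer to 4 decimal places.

0.0834

Mismatches occur at site 2 (C→A), site 4 (G→T), site 14 (A→C).
p = 3/38 = 0.078947.
d = −0.75 · ln(1 − (4/3)·0.078947) = −0.75 · ln(0.894737) = −0.75 · (-0.111225) = 0.0834.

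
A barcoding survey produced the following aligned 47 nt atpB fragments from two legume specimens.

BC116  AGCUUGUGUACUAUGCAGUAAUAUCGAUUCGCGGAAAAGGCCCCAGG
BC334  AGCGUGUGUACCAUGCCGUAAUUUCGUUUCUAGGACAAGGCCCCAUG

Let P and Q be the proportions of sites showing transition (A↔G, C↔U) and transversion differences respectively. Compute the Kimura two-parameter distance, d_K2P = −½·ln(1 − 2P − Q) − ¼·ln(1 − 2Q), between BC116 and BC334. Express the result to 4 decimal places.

0.2237

The sequences differ at positions 4 (U/G, transversion), 12 (U/C, transition), 17 (A/C, transversion), 23 (A/U, transversion), 27 (A/U, transversion), 31 (G/U, transversion), 32 (C/A, transversion), 36 (A/C, transversion), 46 (G/U, transversion).
Of the 9 differences, 1 transition and 8 transversions over 47 sites: P = 1/47 = 0.021277, Q = 8/47 = 0.170213.
d = −0.5·ln(0.787233) − 0.25·ln(0.659574) = −0.5·(-0.239231) − 0.25·(-0.416161) = 0.2237.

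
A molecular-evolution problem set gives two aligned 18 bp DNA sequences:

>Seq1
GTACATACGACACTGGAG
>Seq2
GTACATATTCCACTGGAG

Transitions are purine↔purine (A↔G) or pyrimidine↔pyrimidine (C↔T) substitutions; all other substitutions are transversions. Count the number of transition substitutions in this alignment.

1

The sequences differ at positions 8 (C/T, transition), 9 (G/T, transversion), 10 (A/C, transversion).
Of the 3 differences, 1 transition and 2 transversions, so the answer is 1.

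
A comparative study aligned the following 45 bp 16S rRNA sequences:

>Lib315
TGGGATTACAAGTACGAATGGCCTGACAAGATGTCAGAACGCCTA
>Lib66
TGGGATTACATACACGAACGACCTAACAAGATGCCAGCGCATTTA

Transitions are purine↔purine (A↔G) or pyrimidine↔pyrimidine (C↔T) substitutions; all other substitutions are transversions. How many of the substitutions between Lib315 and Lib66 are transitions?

10

Mismatches occur at site 11 (A↔T, transversion), site 12 (G↔A, transition), site 13 (T↔C, transition), site 19 (T↔C, transition), site 21 (G↔A, transition), site 25 (G↔A, transition), site 34 (T↔C, transition), site 38 (A↔C, transversion), site 39 (A↔G, transition), site 41 (G↔A, transition), site 42 (C↔T, transition), site 43 (C↔T, transition).
Of the 12 differences, 10 transitions and 2 transversions, so the answer is 10.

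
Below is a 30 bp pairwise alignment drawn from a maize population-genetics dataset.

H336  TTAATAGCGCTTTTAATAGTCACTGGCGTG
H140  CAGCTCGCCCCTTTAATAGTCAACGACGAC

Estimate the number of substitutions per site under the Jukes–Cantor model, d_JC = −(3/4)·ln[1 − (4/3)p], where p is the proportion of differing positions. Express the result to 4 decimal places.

0.5716

Mismatches occur at site 1 (T→C), site 2 (T→A), site 3 (A→G), site 4 (A→C), site 6 (A→C), site 9 (G→C), site 11 (T→C), site 23 (C→A), site 24 (T→C), site 26 (G→A), site 29 (T→A), site 30 (G→C).
p = 12/30 = 0.400000.
d = −0.75 · ln(1 − (4/3)·0.400000) = −0.75 · ln(0.466667) = −0.75 · (-0.762139) = 0.5716.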